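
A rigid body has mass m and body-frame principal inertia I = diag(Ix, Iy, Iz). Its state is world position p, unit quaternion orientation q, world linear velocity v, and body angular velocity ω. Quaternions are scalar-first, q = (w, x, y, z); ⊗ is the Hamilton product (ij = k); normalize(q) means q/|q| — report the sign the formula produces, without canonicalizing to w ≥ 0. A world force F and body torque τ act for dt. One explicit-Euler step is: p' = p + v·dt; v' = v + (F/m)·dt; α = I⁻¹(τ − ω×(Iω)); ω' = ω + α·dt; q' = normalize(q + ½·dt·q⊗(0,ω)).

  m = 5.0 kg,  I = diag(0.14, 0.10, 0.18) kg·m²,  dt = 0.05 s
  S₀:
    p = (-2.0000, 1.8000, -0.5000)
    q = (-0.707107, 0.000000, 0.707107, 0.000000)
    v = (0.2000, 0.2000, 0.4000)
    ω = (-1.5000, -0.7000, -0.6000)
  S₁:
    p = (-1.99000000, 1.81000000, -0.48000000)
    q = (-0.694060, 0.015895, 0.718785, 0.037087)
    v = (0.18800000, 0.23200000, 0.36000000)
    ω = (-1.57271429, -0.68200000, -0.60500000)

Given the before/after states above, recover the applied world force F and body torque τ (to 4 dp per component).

F = (-1.2000, 3.2000, -4.0000)
τ = (-0.1700, 0.0000, -0.0600)

ω₁ − ω₀ = (-0.07271429, 0.01800000, -0.00500000)
τ = I·(Δω/dt) + ω₀×(Iω₀) = (-0.1700, 0.0000, -0.0600)
Δv = v₁−v₀ = (-0.01200000, 0.03200000, -0.04000000)
m·(v₁−v₀)/dt = (-1.2000, 3.2000, -4.0000)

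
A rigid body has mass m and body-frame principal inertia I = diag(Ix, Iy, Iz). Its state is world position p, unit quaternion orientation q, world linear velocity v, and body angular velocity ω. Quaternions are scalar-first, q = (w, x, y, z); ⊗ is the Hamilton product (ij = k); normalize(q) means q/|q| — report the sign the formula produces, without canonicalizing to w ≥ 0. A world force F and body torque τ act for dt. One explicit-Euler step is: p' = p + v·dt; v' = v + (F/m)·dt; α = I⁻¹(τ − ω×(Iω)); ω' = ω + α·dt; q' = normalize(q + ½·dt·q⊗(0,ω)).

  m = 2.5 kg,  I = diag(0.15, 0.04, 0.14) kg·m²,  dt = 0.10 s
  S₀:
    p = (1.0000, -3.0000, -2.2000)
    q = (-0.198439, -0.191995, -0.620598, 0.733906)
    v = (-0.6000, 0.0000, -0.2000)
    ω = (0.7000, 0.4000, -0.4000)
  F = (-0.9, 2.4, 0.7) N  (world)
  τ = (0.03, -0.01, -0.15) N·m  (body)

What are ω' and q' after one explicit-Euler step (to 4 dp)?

(τ − ω×Iω)/I = (0.3067, -0.1800, -0.8514)
ω' = ω + α·dt = (0.7307, 0.3820, -0.4851)
Hamilton product q⊗(0,ω) = (0.6761981, -0.1842305, 0.3575606, 0.4369962)
q + ½dt·q⊗(0,ω), renormalized = (-0.1645, -0.2010, -0.6021, 0.7550)

ω' = (0.7307, 0.3820, -0.4851)
q' = (-0.1645, -0.2010, -0.6021, 0.7550)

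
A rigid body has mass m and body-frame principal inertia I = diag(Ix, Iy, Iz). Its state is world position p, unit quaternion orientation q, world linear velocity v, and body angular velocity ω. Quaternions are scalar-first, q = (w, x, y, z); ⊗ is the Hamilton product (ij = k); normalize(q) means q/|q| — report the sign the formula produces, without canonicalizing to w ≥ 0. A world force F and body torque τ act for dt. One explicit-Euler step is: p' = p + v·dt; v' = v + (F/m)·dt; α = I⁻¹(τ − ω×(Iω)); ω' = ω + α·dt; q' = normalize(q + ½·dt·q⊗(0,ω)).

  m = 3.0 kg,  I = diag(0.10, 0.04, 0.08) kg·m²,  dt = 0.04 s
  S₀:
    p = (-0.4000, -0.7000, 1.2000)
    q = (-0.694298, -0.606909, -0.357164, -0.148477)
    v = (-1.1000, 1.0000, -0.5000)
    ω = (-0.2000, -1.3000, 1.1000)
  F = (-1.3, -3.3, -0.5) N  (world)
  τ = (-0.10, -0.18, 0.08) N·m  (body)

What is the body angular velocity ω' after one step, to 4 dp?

ω×(Iω) gyroscopic = (-0.0572, -0.0044, -0.0156)
angular accel α = (-0.4280, -4.3900, 1.1950)
ω + α·dt = (-0.2171, -1.4756, 1.1478)

ω' = (-0.2171, -1.4756, 1.1478)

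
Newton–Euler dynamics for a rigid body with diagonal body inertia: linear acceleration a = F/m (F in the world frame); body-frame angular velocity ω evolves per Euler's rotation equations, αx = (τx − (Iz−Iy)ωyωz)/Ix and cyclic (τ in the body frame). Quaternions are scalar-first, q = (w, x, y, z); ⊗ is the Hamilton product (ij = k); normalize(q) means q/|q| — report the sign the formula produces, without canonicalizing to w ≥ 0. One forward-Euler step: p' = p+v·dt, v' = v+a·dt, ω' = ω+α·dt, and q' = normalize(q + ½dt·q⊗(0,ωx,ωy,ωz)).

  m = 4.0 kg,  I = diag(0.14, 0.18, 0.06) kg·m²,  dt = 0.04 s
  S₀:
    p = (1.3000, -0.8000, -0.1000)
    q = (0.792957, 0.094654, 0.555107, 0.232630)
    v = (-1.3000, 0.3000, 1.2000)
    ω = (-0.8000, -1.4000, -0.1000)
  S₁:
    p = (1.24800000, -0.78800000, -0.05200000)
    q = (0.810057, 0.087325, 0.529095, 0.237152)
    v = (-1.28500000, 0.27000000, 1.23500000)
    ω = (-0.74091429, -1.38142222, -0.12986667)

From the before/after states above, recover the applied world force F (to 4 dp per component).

velocity change Δv = (0.01500000, -0.03000000, 0.03500000)
m·(v₁−v₀)/dt = (1.5000, -3.0000, 3.5000)

F = (1.5000, -3.0000, 3.5000)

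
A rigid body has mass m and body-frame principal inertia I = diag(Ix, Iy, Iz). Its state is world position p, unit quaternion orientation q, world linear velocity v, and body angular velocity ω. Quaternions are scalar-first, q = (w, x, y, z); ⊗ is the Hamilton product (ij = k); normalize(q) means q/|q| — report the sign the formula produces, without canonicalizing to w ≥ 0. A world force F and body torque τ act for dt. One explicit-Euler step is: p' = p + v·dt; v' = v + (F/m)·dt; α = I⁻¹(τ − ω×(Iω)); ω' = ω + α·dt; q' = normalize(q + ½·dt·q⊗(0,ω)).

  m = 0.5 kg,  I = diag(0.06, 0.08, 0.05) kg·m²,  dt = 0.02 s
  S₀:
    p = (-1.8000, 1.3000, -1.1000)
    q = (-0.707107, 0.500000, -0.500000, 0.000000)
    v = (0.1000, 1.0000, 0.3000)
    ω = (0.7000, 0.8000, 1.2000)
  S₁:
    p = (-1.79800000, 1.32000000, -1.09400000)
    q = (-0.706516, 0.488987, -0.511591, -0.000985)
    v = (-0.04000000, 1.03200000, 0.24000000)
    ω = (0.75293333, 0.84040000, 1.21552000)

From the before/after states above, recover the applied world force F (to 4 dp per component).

F = (-3.5000, 0.8000, -1.5000)

velocity change Δv = (-0.14000000, 0.03200000, -0.06000000)
applied force F = (-3.5000, 0.8000, -1.5000)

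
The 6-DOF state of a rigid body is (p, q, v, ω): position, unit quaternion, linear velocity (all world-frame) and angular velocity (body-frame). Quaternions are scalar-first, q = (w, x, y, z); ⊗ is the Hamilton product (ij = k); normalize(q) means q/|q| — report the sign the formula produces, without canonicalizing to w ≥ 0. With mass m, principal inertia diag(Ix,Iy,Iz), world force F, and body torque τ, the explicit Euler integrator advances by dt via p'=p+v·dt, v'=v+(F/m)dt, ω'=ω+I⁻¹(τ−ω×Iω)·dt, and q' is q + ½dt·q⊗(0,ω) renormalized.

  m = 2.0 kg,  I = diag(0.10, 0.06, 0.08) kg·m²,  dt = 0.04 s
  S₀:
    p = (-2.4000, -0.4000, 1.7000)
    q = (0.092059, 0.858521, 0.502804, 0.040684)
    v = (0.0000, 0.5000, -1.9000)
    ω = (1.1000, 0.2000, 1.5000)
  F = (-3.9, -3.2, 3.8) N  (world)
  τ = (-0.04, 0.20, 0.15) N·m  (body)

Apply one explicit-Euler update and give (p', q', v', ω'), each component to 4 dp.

p' = (-2.4000, -0.3800, 1.6240)
q' = (0.0699, 0.8749, 0.4780, 0.0358)
v' = (-0.0780, 0.4360, -1.8240)
ω' = (1.0816, 0.3113, 1.5794)

p' = p + v·dt = (-2.4000, -0.3800, 1.6240)
v' = v + a·dt = (-0.0780, 0.4360, -1.8240)
ω×(Iω) gyroscopic = (0.0060, 0.0330, -0.0088)
α = I⁻¹(τ − ω×Iω) = (-0.4600, 2.7833, 1.9850)
ω' = ω + α·dt = (1.0816, 0.3113, 1.5794)
q⊗(0,ω) = (-1.1059599, 0.8473341, -1.2246173, -0.2432917)
updated quaternion q' = (0.0699, 0.8749, 0.4780, 0.0358)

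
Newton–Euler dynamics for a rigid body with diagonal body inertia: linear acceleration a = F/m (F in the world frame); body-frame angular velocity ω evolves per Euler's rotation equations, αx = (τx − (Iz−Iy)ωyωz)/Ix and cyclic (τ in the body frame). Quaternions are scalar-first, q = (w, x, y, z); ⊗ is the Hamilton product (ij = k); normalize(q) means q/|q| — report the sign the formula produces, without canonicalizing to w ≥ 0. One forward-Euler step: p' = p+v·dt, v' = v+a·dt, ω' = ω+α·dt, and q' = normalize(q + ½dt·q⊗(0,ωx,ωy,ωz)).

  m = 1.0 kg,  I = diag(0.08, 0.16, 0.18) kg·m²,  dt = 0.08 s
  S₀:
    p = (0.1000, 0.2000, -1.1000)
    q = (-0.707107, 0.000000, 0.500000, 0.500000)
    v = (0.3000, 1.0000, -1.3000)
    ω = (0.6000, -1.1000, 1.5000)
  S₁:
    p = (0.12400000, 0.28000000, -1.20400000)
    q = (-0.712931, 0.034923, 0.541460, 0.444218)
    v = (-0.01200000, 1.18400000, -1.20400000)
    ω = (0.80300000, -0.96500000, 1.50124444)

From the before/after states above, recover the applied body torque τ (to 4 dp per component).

ω₁ − ω₀ = (0.20300000, 0.13500000, 0.00124444)
ω₀×(Iω₀) = (-0.0330, -0.0900, -0.0528)
I·α + gyro = (0.1700, 0.1800, -0.0500)

τ = (0.1700, 0.1800, -0.0500)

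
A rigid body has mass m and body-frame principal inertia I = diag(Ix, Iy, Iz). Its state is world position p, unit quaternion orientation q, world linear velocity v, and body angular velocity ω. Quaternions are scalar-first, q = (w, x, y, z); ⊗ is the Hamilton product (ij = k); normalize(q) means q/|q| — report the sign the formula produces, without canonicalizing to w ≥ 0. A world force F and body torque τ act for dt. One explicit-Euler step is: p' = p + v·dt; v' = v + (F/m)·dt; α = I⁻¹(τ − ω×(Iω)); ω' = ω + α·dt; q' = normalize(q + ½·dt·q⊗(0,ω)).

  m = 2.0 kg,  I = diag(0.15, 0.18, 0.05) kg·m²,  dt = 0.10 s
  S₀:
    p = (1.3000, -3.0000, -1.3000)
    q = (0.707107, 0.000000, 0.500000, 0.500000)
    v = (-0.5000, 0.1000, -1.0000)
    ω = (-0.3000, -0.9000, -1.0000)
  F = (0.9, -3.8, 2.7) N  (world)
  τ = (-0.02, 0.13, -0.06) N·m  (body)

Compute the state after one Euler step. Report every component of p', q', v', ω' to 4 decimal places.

ω×(Iω) gyroscopic = (-0.1170, 0.0300, 0.0081)
angular accel α = (0.6467, 0.5556, -1.3620)
ω + α·dt = (-0.2353, -0.8444, -1.1362)
Hamilton product q⊗(0,ω) = (0.9500000, -0.2621321, -0.7863963, -0.5571070)
q + ½dt·q⊗(0,ω), renormalized = (0.7528, -0.0131, 0.4596, 0.4710)
linear accel F/m = (0.4500, -1.9000, 1.3500)
p + v·dt = (1.2500, -2.9900, -1.4000)
new velocity v' = (-0.4550, -0.0900, -0.8650)

p' = (1.2500, -2.9900, -1.4000)
q' = (0.7528, -0.0131, 0.4596, 0.4710)
v' = (-0.4550, -0.0900, -0.8650)
ω' = (-0.2353, -0.8444, -1.1362)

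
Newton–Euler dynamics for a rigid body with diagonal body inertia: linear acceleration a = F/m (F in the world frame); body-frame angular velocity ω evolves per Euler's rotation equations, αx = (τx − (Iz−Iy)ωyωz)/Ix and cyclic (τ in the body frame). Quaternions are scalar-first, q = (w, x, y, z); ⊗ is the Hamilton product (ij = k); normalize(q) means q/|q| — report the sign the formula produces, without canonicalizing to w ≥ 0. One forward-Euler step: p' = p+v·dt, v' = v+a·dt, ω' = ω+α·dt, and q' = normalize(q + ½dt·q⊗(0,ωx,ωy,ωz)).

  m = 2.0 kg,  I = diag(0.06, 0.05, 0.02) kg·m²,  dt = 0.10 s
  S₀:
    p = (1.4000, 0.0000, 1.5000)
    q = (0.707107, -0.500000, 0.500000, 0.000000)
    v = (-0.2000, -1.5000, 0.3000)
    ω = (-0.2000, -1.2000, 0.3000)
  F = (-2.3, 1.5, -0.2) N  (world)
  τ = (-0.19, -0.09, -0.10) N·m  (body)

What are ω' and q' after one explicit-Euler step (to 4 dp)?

ω' = (-0.5347, -1.3752, -0.1880)
q' = (0.7307, -0.4986, 0.4642, 0.0455)

(τ − ω×Iω)/I = (-3.3467, -1.7520, -4.8800)
ω' = ω + α·dt = (-0.5347, -1.3752, -0.1880)
q⊗(0,ω) = (0.5000000, 0.0085786, -0.6985284, 0.9121321)
updated quaternion q' = (0.7307, -0.4986, 0.4642, 0.0455)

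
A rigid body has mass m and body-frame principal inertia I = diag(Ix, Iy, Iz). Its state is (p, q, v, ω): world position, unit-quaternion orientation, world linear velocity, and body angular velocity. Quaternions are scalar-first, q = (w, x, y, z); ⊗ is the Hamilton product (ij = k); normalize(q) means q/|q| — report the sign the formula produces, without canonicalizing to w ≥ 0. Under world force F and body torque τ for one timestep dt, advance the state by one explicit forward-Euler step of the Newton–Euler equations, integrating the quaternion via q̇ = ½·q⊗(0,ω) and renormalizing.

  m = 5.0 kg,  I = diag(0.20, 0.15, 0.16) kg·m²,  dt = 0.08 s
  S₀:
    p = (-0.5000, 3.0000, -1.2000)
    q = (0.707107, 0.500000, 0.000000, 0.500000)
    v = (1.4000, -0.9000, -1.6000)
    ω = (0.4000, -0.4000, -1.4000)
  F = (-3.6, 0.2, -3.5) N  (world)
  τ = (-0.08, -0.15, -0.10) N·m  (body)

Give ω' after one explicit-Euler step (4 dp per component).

ω' = (0.3658, -0.4681, -1.4540)

angular accel α = (-0.4280, -0.8507, -0.6750)
ω' = ω + α·dt = (0.3658, -0.4681, -1.4540)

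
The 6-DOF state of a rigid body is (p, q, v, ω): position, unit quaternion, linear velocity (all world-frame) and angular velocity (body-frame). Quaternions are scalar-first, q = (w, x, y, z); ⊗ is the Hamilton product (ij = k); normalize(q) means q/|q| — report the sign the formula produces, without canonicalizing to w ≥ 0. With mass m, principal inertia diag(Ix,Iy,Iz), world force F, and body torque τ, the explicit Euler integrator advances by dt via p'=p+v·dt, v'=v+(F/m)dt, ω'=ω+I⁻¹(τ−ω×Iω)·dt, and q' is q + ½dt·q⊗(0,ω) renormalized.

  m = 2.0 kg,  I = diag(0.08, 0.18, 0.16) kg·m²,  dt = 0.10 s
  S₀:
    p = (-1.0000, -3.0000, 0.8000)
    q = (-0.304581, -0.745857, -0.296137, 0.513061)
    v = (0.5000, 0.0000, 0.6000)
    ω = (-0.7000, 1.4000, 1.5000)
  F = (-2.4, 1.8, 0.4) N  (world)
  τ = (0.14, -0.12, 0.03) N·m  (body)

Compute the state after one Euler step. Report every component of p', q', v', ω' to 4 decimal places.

p' = (-0.9500, -3.0000, 0.8600)
q' = (-0.3464, -0.7887, -0.2778, 0.4252)
v' = (0.3800, 0.0900, 0.6200)
ω' = (-0.4725, 1.2867, 1.5800)

p' = p + v·dt = (-0.9500, -3.0000, 0.8600)
v + (F/m)dt = (0.3800, 0.0900, 0.6200)
gyro term ω×Iω = (-0.0420, 0.0840, -0.0980)
α = I⁻¹(τ − ω×Iω) = (2.2750, -1.1333, 0.8000)
ω + α·dt = (-0.4725, 1.2867, 1.5800)
q⊗(0,ω) = (-0.8770996, -0.9492842, 0.3332294, -1.7083672)
q + ½dt·q⊗(0,ω), renormalized = (-0.3464, -0.7887, -0.2778, 0.4252)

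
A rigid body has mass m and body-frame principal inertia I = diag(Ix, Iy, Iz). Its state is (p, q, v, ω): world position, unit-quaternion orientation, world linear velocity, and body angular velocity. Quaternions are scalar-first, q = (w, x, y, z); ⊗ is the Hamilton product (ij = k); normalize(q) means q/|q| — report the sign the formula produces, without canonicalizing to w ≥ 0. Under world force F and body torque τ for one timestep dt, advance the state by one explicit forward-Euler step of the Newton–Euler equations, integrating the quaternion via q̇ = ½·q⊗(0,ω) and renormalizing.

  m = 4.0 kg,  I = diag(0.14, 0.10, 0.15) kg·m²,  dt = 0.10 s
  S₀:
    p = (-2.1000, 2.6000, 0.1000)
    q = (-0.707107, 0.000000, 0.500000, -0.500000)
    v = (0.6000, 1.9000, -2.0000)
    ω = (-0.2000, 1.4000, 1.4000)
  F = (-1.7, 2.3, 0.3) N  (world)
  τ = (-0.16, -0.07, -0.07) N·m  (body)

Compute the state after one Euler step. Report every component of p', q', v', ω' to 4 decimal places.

gyro term ω×Iω = (0.0980, 0.0028, 0.0112)
angular accel α = (-1.8429, -0.7280, -0.5413)
new body rate ω' = (-0.3843, 1.3272, 1.3459)
q⊗(0,ω) = (0.0000000, 1.5414214, -0.8899498, -0.8899498)
q' = normalize(q + ½dt·q⊗(0,ω)) = (-0.7036, 0.0767, 0.4533, -0.5418)
p' = p + v·dt = (-2.0400, 2.7900, -0.1000)
new velocity v' = (0.5575, 1.9575, -1.9925)

p' = (-2.0400, 2.7900, -0.1000)
q' = (-0.7036, 0.0767, 0.4533, -0.5418)
v' = (0.5575, 1.9575, -1.9925)
ω' = (-0.3843, 1.3272, 1.3459)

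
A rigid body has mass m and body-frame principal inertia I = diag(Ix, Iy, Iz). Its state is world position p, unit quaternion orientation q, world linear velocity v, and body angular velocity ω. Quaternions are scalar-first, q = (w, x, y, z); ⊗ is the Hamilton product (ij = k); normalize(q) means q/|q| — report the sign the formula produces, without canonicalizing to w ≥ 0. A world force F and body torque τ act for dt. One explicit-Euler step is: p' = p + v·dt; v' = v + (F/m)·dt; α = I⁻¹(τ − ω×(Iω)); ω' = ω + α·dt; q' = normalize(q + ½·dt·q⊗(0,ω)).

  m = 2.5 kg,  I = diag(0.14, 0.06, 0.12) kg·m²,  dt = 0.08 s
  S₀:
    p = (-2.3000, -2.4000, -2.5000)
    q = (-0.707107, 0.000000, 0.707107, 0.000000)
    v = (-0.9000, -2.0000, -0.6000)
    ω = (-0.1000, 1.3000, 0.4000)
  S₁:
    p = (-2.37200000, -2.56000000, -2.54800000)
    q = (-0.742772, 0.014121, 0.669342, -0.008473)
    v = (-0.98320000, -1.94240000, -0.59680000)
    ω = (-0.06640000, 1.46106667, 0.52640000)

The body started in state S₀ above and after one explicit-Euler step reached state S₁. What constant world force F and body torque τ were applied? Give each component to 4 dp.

F = (-2.6000, 1.8000, 0.1000)
τ = (0.0900, 0.1200, 0.2000)

ω₁ − ω₀ = (0.03360000, 0.16106667, 0.12640000)
τ = I·(Δω/dt) + ω₀×(Iω₀) = (0.0900, 0.1200, 0.2000)
Δv = v₁−v₀ = (-0.08320000, 0.05760000, 0.00320000)
F = m·Δv/dt = (-2.6000, 1.8000, 0.1000)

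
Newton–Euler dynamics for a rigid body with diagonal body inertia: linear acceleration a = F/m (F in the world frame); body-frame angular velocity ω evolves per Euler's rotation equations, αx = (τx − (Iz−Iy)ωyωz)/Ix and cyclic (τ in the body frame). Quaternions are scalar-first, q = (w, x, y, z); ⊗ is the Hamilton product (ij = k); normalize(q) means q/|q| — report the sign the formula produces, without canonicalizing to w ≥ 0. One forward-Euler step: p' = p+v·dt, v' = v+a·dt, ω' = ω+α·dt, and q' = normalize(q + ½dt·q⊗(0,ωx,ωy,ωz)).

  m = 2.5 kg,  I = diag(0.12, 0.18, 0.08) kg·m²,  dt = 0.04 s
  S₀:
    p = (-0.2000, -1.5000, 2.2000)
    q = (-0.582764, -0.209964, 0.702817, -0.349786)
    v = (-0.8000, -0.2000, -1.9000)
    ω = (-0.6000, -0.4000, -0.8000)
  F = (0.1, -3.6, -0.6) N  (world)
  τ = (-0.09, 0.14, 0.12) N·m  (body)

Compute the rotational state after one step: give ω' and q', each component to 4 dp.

angular accel α = (-0.4833, 0.6711, 1.3200)
ω + α·dt = (-0.6193, -0.3732, -0.7472)
q⊗(0,ω) = (-0.1246804, -0.3525096, 0.2750060, 0.9718870)
q' = normalize(q + ½dt·q⊗(0,ω)) = (-0.5851, -0.2170, 0.7082, -0.3303)

ω' = (-0.6193, -0.3732, -0.7472)
q' = (-0.5851, -0.2170, 0.7082, -0.3303)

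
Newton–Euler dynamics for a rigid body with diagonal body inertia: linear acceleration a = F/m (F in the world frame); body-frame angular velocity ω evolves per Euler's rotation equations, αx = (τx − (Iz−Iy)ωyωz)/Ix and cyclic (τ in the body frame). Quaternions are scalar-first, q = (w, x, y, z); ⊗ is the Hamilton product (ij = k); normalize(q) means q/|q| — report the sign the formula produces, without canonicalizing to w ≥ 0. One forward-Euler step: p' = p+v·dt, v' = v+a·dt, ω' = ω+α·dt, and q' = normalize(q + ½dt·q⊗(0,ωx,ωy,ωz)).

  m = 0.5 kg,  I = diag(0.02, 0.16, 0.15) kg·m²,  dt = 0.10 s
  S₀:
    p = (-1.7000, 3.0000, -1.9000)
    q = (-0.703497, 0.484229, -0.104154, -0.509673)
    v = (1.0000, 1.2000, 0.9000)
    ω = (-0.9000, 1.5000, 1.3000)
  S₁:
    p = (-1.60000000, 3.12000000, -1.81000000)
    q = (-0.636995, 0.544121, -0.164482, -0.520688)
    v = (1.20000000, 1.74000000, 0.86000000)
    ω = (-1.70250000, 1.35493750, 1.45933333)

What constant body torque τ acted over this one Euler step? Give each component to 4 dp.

ω₁ − ω₀ = (-0.80250000, -0.14506250, 0.15933333)
ω₀×(Iω₀) = (-0.0195, 0.1521, -0.1890)
τ = I·(Δω/dt) + ω₀×(Iω₀) = (-0.1800, -0.0800, 0.0500)

τ = (-0.1800, -0.0800, 0.0500)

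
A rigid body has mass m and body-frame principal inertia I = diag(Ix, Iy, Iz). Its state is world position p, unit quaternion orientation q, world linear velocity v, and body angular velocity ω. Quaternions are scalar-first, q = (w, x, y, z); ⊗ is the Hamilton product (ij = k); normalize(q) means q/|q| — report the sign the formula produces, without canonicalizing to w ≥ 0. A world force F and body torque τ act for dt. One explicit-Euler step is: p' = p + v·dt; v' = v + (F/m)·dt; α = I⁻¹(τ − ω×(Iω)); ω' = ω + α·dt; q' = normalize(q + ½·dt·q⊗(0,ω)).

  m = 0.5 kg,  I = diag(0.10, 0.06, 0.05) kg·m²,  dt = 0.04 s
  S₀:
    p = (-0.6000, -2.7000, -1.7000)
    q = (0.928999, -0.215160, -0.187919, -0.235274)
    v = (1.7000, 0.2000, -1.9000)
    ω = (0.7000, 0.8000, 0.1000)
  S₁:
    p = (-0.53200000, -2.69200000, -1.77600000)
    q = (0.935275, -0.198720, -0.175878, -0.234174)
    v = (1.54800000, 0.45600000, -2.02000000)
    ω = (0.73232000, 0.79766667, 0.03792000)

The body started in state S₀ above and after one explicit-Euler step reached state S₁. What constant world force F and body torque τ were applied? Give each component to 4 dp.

v₁ − v₀ = (-0.15200000, 0.25600000, -0.12000000)
F = m·Δv/dt = (-1.9000, 3.2000, -1.5000)
ω₁ − ω₀ = (0.03232000, -0.00233333, -0.06208000)
precession coupling = (-0.0008, 0.0035, -0.0224)
applied torque τ = (0.0800, 0.0000, -0.1000)

F = (-1.9000, 3.2000, -1.5000)
τ = (0.0800, 0.0000, -0.1000)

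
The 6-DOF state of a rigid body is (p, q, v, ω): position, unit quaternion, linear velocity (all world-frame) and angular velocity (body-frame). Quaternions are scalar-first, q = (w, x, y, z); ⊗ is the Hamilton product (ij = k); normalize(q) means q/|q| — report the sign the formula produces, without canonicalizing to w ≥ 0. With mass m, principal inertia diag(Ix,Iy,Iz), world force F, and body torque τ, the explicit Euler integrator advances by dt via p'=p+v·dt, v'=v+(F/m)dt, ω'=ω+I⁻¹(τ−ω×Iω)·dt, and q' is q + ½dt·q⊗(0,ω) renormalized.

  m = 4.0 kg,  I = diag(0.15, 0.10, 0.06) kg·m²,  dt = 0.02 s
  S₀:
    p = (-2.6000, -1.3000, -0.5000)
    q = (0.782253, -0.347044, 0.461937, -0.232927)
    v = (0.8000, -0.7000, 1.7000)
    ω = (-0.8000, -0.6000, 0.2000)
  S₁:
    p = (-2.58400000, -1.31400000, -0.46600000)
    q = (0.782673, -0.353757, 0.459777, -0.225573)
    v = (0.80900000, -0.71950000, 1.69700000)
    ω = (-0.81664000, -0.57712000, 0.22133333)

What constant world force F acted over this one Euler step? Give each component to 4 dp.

v₁ − v₀ = (0.00900000, -0.01950000, -0.00300000)
applied force F = (1.8000, -3.9000, -0.6000)

F = (1.8000, -3.9000, -0.6000)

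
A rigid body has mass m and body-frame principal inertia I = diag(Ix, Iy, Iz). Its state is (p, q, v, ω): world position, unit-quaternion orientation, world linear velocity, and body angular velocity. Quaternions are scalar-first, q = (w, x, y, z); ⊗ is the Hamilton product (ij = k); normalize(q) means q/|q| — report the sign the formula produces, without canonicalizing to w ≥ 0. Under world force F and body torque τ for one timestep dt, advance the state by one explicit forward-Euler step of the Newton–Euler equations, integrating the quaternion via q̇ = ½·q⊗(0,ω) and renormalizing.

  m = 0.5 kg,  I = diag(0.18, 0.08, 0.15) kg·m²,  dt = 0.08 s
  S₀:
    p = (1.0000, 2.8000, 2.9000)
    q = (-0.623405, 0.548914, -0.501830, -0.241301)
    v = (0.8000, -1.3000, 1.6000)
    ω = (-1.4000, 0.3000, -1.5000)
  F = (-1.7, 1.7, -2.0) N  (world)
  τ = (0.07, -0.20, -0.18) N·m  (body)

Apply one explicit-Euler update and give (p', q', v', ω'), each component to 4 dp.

p' = (1.0640, 2.6960, 3.0280)
q' = (-0.5991, 0.6147, -0.4613, -0.2246)
v' = (0.5280, -1.0280, 1.2800)
ω' = (-1.3549, 0.0370, -1.6184)

a = F/m = (-3.4000, 3.4000, -4.0000)
new position p' = (1.0640, 2.6960, 3.0280)
v + (F/m)dt = (0.5280, -1.0280, 1.2800)
precession coupling ω×(Iω) = (-0.0315, 0.0630, 0.0420)
angular accel α = (0.5639, -3.2875, -1.4800)
ω' = ω + α·dt = (-1.3549, 0.0370, -1.6184)
2q̇ = q⊗(0,ω) = (0.5570771, 1.6979023, 0.9741709, 0.3972197)
q' = normalize(q + ½dt·q⊗(0,ω)) = (-0.5991, 0.6147, -0.4613, -0.2246)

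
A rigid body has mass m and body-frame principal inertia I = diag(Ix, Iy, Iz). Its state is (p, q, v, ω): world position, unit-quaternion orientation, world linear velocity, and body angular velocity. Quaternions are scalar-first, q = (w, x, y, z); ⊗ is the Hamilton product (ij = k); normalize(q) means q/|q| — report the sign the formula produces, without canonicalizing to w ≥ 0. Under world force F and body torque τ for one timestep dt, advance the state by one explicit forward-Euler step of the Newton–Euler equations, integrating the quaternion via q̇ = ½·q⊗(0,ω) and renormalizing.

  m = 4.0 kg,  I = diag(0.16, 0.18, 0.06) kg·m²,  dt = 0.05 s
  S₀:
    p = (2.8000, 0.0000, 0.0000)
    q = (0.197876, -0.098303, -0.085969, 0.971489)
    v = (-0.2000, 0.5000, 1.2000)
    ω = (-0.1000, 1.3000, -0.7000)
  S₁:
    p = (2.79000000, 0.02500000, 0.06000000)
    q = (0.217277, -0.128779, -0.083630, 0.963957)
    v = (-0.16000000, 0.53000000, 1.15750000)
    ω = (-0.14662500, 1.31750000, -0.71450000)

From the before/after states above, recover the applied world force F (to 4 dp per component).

velocity change Δv = (0.04000000, 0.03000000, -0.04250000)
applied force F = (3.2000, 2.4000, -3.4000)

F = (3.2000, 2.4000, -3.4000)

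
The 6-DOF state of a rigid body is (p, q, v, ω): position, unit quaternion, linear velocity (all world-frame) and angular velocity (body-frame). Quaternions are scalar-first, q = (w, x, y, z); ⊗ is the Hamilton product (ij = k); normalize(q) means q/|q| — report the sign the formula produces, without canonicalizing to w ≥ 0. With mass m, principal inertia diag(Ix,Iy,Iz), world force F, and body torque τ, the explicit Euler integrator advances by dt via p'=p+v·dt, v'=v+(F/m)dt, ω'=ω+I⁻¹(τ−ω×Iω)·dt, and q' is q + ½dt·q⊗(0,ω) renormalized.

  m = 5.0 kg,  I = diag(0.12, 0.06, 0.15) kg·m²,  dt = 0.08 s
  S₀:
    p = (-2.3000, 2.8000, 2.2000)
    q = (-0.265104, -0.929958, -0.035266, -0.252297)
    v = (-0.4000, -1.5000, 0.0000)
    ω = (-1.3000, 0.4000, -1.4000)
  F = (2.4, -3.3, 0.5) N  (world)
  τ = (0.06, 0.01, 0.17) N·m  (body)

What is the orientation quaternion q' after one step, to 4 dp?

2q̇ = q⊗(0,ω) = (-1.5480548, 0.4949264, -1.0799967, -0.0466834)
q' = normalize(q + ½dt·q⊗(0,ω)) = (-0.3260, -0.9074, -0.0782, -0.2534)

q' = (-0.3260, -0.9074, -0.0782, -0.2534)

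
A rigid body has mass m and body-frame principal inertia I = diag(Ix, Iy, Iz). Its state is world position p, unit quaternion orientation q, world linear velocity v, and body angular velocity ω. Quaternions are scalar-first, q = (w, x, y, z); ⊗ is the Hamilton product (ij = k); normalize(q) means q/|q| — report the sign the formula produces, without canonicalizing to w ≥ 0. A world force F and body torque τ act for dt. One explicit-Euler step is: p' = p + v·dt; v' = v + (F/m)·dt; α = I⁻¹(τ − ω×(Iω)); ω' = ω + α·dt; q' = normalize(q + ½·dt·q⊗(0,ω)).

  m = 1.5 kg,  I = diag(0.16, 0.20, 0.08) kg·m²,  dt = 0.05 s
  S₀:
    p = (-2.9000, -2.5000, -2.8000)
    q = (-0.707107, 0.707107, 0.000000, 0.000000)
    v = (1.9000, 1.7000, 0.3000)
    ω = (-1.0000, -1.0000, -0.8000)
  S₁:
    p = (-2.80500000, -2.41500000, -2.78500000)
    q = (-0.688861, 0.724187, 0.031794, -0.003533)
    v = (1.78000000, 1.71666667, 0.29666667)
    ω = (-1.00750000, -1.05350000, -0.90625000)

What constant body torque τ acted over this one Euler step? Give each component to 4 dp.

Δω = ω₁−ω₀ = (-0.00750000, -0.05350000, -0.10625000)
ω₀×(Iω₀) = (-0.0960, 0.0640, 0.0400)
applied torque τ = (-0.1200, -0.1500, -0.1300)

τ = (-0.1200, -0.1500, -0.1300)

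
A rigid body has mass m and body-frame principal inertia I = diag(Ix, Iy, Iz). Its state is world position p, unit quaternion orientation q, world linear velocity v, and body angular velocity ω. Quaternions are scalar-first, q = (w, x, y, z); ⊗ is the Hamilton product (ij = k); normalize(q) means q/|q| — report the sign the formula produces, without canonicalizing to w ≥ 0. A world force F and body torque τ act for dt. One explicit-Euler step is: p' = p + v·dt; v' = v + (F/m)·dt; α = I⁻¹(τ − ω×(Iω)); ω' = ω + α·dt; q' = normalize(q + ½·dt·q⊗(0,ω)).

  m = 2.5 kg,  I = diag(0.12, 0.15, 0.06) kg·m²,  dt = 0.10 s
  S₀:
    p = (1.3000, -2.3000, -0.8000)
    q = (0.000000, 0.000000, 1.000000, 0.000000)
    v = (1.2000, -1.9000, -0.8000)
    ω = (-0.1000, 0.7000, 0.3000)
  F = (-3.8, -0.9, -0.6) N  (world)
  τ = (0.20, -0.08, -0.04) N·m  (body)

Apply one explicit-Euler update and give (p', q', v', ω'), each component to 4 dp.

linear accel F/m = (-1.5200, -0.3600, -0.2400)
new position p' = (1.4200, -2.4900, -0.8800)
v' = v + a·dt = (1.0480, -1.9360, -0.8240)
(τ − ω×Iω)/I = (1.8242, -0.5213, -0.6317)
ω + α·dt = (0.0824, 0.6479, 0.2368)
q⊗(0,ω) = (-0.7000000, 0.3000000, 0.0000000, 0.1000000)
q + ½dt·q⊗(0,ω), renormalized = (-0.0350, 0.0150, 0.9993, 0.0050)

p' = (1.4200, -2.4900, -0.8800)
q' = (-0.0350, 0.0150, 0.9993, 0.0050)
v' = (1.0480, -1.9360, -0.8240)
ω' = (0.0824, 0.6479, 0.2368)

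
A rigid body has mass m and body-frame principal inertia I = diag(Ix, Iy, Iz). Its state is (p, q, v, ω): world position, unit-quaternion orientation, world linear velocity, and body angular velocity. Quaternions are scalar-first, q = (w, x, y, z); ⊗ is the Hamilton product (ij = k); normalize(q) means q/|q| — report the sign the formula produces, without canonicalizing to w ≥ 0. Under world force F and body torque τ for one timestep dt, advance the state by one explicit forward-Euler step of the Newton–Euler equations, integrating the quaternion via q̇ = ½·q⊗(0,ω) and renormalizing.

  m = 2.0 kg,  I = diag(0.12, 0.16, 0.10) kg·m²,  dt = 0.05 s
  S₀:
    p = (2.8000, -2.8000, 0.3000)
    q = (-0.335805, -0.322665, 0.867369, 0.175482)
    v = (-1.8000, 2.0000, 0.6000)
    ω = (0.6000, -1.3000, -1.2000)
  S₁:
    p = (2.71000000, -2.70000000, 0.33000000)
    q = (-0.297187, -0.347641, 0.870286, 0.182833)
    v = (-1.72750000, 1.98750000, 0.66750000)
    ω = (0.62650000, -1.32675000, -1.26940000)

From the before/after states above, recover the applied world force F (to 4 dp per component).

F = (2.9000, -0.5000, 2.7000)

v₁ − v₀ = (0.07250000, -0.01250000, 0.06750000)
F = m·Δv/dt = (2.9000, -0.5000, 2.7000)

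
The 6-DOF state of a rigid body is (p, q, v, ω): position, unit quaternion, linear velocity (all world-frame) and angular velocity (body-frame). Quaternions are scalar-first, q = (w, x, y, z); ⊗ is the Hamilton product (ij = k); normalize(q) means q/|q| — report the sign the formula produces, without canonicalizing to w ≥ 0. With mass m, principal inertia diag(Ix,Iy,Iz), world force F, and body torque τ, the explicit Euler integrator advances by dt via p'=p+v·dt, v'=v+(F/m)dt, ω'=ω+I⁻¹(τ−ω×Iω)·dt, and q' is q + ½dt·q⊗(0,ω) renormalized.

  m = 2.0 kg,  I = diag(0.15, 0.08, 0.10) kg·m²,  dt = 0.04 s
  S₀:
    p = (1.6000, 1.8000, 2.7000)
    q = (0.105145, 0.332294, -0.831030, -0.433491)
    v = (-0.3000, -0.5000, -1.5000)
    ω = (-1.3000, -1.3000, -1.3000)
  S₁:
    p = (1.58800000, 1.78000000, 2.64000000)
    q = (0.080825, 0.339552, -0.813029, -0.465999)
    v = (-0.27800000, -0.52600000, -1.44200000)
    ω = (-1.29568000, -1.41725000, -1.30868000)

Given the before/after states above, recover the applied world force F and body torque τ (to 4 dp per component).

F = (1.1000, -1.3000, 2.9000)
τ = (0.0500, -0.1500, -0.1400)

rate change Δω = (0.00432000, -0.11725000, -0.00868000)
I·α + gyro = (0.0500, -0.1500, -0.1400)
velocity change Δv = (0.02200000, -0.02600000, 0.05800000)
m·(v₁−v₀)/dt = (1.1000, -1.3000, 2.9000)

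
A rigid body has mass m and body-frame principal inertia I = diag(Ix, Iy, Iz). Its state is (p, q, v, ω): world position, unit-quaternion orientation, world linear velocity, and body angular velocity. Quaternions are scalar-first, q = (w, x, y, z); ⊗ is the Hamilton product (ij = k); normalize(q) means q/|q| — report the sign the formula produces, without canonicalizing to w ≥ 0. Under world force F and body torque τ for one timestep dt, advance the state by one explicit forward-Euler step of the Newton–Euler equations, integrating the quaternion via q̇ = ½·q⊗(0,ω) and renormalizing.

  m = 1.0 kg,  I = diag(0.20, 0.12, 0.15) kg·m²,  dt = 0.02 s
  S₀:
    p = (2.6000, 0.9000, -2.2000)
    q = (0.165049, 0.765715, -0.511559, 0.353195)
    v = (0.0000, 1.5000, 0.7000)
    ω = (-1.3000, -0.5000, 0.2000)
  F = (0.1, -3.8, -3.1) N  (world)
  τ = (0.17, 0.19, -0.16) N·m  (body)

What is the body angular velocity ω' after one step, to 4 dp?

ω×(Iω) gyroscopic = (-0.0030, -0.0130, -0.0520)
α = I⁻¹(τ − ω×Iω) = (0.8650, 1.6917, -0.7200)
ω + α·dt = (-1.2827, -0.4662, 0.1856)

ω' = (-1.2827, -0.4662, 0.1856)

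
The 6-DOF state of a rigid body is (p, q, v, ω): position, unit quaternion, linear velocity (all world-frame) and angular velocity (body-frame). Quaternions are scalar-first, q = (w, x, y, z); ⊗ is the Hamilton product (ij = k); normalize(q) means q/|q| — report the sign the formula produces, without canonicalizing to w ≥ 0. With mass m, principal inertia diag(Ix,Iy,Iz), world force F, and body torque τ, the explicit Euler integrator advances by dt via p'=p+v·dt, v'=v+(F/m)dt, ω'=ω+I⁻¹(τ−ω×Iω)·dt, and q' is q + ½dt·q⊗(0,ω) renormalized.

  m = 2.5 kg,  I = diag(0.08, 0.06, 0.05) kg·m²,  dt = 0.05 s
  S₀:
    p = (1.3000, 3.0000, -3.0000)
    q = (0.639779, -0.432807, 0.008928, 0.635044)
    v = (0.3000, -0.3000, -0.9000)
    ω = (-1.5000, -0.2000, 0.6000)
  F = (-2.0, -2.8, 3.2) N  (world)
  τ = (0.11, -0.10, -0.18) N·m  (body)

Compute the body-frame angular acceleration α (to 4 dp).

ω×(Iω) gyroscopic = (0.0012, -0.0270, -0.0060)
(τ − ω×Iω)/I = (1.3600, -1.2167, -3.4800)

α = (1.3600, -1.2167, -3.4800)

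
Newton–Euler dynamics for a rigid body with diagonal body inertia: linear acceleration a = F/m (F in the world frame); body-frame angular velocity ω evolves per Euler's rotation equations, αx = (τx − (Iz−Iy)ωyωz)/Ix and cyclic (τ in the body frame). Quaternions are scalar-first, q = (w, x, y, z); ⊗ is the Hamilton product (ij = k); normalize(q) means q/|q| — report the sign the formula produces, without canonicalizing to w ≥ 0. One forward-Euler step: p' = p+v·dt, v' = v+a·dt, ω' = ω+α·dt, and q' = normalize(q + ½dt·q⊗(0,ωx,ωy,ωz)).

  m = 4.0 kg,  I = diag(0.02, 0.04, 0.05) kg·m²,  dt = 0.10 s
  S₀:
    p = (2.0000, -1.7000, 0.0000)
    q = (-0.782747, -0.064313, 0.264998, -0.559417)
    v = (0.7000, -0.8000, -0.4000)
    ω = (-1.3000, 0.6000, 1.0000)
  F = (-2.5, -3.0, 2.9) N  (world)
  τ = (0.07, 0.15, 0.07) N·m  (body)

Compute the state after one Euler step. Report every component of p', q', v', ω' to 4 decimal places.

ω×(Iω) gyroscopic = (0.0060, 0.0390, -0.0156)
(τ − ω×Iω)/I = (3.2000, 2.7750, 1.7120)
ω' = ω + α·dt = (-0.9800, 0.8775, 1.1712)
2q̇ = q⊗(0,ω) = (0.3168113, 1.6182193, 0.3219069, -0.4768374)
q + ½dt·q⊗(0,ω), renormalized = (-0.7640, 0.0165, 0.2800, -0.5810)
a = F/m = (-0.6250, -0.7500, 0.7250)
new position p' = (2.0700, -1.7800, -0.0400)
new velocity v' = (0.6375, -0.8750, -0.3275)

p' = (2.0700, -1.7800, -0.0400)
q' = (-0.7640, 0.0165, 0.2800, -0.5810)
v' = (0.6375, -0.8750, -0.3275)
ω' = (-0.9800, 0.8775, 1.1712)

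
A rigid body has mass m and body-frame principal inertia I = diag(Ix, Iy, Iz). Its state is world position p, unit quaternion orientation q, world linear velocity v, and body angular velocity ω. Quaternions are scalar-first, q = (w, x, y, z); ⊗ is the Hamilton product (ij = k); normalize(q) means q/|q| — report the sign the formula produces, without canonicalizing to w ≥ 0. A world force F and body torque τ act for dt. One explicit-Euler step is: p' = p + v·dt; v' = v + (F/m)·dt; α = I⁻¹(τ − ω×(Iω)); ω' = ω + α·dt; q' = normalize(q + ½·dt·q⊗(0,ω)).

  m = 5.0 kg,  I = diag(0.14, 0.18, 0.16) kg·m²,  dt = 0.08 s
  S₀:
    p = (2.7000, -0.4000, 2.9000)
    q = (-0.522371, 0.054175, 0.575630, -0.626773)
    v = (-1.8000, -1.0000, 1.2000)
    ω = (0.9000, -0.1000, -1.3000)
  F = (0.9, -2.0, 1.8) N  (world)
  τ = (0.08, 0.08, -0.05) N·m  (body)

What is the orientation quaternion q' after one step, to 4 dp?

2q̇ = q⊗(0,ω) = (-0.8059994, -1.2811302, -0.4414311, 0.1555978)
updated quaternion q' = (-0.5535, 0.0029, 0.5569, -0.6193)

q' = (-0.5535, 0.0029, 0.5569, -0.6193)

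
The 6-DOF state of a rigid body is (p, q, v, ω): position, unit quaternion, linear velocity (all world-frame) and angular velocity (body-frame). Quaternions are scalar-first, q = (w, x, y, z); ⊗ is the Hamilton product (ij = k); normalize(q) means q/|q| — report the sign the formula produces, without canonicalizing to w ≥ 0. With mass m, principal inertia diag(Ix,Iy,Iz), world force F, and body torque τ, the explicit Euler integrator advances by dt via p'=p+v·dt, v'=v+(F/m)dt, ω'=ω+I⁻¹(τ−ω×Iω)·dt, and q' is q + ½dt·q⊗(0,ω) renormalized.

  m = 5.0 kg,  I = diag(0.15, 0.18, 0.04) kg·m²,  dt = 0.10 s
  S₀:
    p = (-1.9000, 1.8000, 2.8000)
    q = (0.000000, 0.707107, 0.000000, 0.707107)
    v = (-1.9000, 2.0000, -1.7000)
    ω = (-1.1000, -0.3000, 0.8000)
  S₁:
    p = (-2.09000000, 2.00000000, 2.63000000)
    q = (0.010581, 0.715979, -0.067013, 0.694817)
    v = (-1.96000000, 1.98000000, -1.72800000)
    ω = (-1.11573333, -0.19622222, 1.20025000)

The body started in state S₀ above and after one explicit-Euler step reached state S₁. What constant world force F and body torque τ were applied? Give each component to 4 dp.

velocity change Δv = (-0.06000000, -0.02000000, -0.02800000)
m·(v₁−v₀)/dt = (-3.0000, -1.0000, -1.4000)
rate change Δω = (-0.01573333, 0.10377778, 0.40025000)
applied torque τ = (0.0100, 0.0900, 0.1700)

F = (-3.0000, -1.0000, -1.4000)
τ = (0.0100, 0.0900, 0.1700)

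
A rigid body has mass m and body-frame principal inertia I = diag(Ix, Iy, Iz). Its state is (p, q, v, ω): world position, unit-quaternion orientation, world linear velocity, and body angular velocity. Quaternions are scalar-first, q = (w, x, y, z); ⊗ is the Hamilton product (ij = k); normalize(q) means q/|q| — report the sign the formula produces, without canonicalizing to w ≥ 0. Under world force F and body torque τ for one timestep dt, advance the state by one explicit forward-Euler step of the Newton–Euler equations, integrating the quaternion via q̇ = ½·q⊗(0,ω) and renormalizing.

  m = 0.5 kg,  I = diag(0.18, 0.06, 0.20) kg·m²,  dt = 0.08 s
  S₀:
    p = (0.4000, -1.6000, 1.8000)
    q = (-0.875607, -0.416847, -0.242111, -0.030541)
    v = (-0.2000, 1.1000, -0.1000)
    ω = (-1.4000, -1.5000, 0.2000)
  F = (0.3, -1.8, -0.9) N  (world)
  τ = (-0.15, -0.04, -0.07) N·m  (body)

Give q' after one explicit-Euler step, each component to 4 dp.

q' = (-0.9101, -0.3703, -0.1839, -0.0260)

2q̇ = q⊗(0,ω) = (-0.9406441, 1.1316161, 1.4395373, 0.1111937)
q' = normalize(q + ½dt·q⊗(0,ω)) = (-0.9101, -0.3703, -0.1839, -0.0260)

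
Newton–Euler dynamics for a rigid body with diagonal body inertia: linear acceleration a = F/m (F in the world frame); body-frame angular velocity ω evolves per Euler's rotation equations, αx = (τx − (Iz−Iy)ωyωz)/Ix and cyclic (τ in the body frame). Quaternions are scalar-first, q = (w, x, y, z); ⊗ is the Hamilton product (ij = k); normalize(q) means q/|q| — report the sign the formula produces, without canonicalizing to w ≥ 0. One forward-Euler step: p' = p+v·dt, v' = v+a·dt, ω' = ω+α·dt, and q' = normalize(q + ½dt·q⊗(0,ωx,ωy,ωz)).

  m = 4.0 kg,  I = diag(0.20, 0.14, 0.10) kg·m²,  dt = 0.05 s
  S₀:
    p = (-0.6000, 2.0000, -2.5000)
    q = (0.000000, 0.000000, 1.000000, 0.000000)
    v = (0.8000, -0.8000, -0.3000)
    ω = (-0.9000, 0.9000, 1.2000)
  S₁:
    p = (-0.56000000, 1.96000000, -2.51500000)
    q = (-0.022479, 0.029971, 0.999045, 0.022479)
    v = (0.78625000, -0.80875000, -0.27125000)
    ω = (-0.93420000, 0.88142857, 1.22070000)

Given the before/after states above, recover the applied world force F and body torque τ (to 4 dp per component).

Δv = v₁−v₀ = (-0.01375000, -0.00875000, 0.02875000)
m·(v₁−v₀)/dt = (-1.1000, -0.7000, 2.3000)
rate change Δω = (-0.03420000, -0.01857143, 0.02070000)
ω₀×(Iω₀) = (-0.0432, -0.1080, 0.0486)
τ = I·(Δω/dt) + ω₀×(Iω₀) = (-0.1800, -0.1600, 0.0900)

F = (-1.1000, -0.7000, 2.3000)
τ = (-0.1800, -0.1600, 0.0900)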